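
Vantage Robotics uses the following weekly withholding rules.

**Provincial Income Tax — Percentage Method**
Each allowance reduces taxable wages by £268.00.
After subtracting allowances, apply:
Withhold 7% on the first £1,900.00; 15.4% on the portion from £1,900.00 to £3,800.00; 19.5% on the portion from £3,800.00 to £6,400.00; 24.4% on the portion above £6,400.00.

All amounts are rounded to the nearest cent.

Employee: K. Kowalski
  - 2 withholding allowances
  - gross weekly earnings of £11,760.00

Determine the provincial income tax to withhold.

£2,109.66

Provincial Income Tax: taxable = £11,760.00 − 2×£268.00 = £11,224.00
  £932.60 + 24.4% × (£11,224.00 − £6,400.00) = £932.60 + 24.4% × £4,824.00 = £2,109.66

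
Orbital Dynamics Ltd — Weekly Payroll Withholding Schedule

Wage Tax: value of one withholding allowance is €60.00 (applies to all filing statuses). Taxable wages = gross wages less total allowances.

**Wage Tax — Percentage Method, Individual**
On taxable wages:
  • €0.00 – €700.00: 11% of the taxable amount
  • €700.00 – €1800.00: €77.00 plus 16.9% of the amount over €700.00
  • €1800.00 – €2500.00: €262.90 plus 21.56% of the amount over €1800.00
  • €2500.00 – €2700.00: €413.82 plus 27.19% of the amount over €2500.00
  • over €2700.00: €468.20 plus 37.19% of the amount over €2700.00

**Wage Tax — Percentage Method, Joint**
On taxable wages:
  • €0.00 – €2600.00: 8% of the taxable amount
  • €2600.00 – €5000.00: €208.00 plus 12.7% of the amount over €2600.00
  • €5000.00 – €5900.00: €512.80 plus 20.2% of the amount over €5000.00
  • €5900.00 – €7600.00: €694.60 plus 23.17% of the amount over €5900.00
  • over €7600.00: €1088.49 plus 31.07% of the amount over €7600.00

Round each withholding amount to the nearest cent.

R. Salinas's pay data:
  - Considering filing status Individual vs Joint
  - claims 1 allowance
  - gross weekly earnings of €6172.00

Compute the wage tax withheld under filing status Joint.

€743.72

Wage Tax (Joint): taxable = €6172.00 − 1×€60.00 = €6112.00
  €694.60 + 23.17% × (€6112.00 − €5900.00) = €694.60 + 23.17% × €212.00 = €743.72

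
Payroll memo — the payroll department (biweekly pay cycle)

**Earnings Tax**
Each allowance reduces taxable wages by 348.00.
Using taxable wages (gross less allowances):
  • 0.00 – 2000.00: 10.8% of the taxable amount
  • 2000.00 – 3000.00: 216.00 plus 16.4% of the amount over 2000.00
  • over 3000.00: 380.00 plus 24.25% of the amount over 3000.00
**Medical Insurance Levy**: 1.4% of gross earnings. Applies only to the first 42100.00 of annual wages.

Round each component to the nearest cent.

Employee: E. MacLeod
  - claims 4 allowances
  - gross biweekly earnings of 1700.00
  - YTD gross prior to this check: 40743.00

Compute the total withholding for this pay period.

52.26

Earnings Tax: taxable = 1700.00 − 4×348.00 = 308.00
  10.8% × 308.00 = 33.26
Medical Insurance Levy: cap 42100.00 − YTD 40743.00 = 1357.00 subject; 1.4% × 1357.00 = 19.00
Total: 33.26 + 19.00 = 52.26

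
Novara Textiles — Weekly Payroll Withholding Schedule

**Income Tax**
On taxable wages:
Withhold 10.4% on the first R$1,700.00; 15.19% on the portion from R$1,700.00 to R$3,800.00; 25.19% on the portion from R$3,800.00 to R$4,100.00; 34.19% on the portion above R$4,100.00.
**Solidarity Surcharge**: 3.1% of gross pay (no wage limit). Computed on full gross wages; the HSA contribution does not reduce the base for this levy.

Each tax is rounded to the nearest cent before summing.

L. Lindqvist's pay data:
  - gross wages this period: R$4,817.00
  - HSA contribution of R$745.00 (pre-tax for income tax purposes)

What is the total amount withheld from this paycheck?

Income Tax: taxable = R$4,817.00 − R$745.00 = R$4,072.00
  R$495.79 + 25.19% × (R$4,072.00 − R$3,800.00) = R$495.79 + 25.19% × R$272.00 = R$564.31
Solidarity Surcharge: 3.1% × R$4,817.00 = R$149.33
Total: R$564.31 + R$149.33 = R$713.64

R$713.64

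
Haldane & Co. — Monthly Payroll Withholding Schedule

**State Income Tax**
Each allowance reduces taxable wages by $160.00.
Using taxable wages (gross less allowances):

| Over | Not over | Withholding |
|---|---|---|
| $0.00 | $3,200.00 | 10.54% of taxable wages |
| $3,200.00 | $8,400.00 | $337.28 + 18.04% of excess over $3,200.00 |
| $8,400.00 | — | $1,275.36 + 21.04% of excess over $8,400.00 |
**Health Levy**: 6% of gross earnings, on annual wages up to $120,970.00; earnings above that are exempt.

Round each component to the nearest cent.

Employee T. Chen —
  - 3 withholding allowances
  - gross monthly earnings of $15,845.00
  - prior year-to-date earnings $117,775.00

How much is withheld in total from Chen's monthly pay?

$2,932.50

State Income Tax: taxable = $15,845.00 − 3×$160.00 = $15,365.00
  $1,275.36 + 21.04% × ($15,365.00 − $8,400.00) = $1,275.36 + 21.04% × $6,965.00 = $2,740.80
Health Levy: cap $120,970.00 − YTD $117,775.00 = $3,195.00 subject; 6% × $3,195.00 = $191.70
Total: $2,740.80 + $191.70 = $2,932.50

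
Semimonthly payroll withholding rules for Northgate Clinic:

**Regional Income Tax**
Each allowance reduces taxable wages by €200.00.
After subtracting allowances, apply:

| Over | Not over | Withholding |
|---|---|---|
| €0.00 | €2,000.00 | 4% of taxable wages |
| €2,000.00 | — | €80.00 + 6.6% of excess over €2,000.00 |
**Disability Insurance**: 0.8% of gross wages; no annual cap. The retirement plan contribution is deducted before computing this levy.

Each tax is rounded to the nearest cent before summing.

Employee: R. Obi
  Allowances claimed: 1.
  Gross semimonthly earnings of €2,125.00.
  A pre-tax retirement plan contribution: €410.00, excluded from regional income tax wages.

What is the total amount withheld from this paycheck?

Regional Income Tax: taxable = €2,125.00 − €410.00 − 1×€200.00 = €1,515.00
  4% × €1,515.00 = €60.60
Disability Insurance: 0.8% × €1,715.00 = €13.72
Total: €60.60 + €13.72 = €74.32

€74.32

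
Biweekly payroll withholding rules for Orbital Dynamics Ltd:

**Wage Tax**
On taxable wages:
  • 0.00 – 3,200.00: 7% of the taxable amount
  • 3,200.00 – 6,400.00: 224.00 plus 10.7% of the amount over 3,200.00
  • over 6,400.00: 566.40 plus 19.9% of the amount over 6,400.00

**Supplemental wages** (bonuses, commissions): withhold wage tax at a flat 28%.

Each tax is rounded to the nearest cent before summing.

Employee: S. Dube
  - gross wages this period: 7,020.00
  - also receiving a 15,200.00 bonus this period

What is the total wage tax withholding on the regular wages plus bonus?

Wage Tax: taxable = 7,020.00
  566.40 + 19.9% × (7,020.00 − 6,400.00) = 566.40 + 19.9% × 620.00 = 689.78
Supplemental (28% flat on bonus): 28% × 15,200.00 = 4,256.00
Total wage tax: 689.78 + 4,256.00 = 4,945.78

4,945.78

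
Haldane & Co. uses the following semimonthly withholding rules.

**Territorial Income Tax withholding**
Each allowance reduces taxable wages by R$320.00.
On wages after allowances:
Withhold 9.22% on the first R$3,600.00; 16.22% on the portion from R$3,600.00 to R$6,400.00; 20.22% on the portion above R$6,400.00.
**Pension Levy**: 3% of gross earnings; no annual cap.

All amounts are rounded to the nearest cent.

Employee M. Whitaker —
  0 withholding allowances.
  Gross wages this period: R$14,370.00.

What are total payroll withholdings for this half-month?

R$2,828.71

Territorial Income Tax: taxable = R$14,370.00
  R$786.08 + 20.22% × (R$14,370.00 − R$6,400.00) = R$786.08 + 20.22% × R$7,970.00 = R$2,397.61
Pension Levy: 3% × R$14,370.00 = R$431.10
Total: R$2,397.61 + R$431.10 = R$2,828.71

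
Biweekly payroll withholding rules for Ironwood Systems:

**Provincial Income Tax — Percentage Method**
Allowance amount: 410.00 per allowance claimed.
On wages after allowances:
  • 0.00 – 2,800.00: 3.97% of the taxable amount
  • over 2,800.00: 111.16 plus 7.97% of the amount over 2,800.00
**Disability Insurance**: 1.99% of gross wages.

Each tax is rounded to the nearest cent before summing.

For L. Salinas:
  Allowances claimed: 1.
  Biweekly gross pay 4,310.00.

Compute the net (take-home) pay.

4,025.40

Provincial Income Tax: taxable = 4,310.00 − 1×410.00 = 3,900.00
  111.16 + 7.97% × (3,900.00 − 2,800.00) = 111.16 + 7.97% × 1,100.00 = 198.83
Disability Insurance: 1.99% × 4,310.00 = 85.77
Total withheld: 198.83 + 85.77 = 284.60
Net pay: 4,310.00 − 284.60 = 4,025.40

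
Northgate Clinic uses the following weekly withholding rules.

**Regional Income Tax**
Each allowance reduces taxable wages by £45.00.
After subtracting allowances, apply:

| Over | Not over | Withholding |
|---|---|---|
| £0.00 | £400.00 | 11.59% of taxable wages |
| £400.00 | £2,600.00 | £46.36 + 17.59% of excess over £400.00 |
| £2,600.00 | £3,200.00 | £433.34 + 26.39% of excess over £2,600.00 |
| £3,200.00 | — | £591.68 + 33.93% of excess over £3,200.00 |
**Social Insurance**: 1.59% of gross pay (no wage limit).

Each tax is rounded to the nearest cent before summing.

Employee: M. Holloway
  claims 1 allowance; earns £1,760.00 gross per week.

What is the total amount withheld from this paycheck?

£305.65

Regional Income Tax: taxable = £1,760.00 − 1×£45.00 = £1,715.00
  £46.36 + 17.59% × (£1,715.00 − £400.00) = £46.36 + 17.59% × £1,315.00 = £277.67
Social Insurance: 1.59% × £1,760.00 = £27.98
Total: £277.67 + £27.98 = £305.65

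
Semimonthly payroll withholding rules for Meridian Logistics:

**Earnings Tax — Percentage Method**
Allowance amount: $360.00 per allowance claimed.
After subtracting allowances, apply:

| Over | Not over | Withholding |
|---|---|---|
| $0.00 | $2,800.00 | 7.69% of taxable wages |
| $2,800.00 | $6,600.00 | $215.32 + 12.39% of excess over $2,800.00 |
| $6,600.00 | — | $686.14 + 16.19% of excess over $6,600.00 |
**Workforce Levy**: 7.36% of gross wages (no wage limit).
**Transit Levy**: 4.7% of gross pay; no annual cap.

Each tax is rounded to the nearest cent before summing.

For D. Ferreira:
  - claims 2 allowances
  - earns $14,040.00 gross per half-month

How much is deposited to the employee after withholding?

Earnings Tax: taxable = $14,040.00 − 2×$360.00 = $13,320.00
  $686.14 + 16.19% × ($13,320.00 − $6,600.00) = $686.14 + 16.19% × $6,720.00 = $1,774.11
Workforce Levy: 7.36% × $14,040.00 = $1,033.34
Transit Levy: 4.7% × $14,040.00 = $659.88
Total withheld: $1,774.11 + $1,033.34 + $659.88 = $3,467.33
Net pay: $14,040.00 − $3,467.33 = $10,572.67

$10,572.67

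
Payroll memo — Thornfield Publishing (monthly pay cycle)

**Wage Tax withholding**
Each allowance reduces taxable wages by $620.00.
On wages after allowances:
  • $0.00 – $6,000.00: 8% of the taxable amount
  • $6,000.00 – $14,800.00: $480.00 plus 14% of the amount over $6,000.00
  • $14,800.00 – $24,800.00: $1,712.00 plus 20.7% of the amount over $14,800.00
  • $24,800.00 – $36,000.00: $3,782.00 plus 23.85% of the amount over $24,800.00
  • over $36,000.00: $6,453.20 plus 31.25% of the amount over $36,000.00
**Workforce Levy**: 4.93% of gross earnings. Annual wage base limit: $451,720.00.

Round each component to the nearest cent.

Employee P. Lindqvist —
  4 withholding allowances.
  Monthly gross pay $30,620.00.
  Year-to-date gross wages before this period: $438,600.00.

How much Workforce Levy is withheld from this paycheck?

Workforce Levy: cap $451,720.00 − YTD $438,600.00 = $13,120.00 subject; 4.93% × $13,120.00 = $646.82

$646.82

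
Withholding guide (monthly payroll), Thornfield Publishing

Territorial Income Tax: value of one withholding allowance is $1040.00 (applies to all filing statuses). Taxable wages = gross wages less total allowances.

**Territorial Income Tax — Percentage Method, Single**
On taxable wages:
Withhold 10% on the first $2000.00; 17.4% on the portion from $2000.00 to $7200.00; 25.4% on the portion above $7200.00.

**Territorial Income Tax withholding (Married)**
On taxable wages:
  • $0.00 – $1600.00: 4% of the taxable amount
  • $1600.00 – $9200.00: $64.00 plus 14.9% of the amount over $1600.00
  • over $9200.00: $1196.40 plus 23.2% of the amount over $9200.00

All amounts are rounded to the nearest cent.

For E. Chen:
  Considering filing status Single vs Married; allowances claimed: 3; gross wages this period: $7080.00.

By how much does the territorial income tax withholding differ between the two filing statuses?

$125.40

Territorial Income Tax (Single): taxable = $7080.00 − 3×$1040.00 = $3960.00
  $200.00 + 17.4% × ($3960.00 − $2000.00) = $200.00 + 17.4% × $1960.00 = $541.04
Territorial Income Tax (Married): taxable = $7080.00 − 3×$1040.00 = $3960.00
  $64.00 + 14.9% × ($3960.00 − $1600.00) = $64.00 + 14.9% × $2360.00 = $415.64
Difference: |$541.04 − $415.64| = $125.40 (higher under Single)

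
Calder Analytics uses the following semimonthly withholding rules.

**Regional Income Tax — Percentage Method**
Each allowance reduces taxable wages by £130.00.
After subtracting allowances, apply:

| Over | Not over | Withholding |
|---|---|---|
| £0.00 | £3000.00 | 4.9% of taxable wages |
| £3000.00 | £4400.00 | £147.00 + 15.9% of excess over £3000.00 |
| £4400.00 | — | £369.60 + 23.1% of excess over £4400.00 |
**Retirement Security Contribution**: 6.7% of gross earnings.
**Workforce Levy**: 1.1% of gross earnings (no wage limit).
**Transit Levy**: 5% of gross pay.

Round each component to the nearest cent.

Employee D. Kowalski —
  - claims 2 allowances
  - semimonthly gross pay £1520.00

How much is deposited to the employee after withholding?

£1263.70

Regional Income Tax: taxable = £1520.00 − 2×£130.00 = £1260.00
  4.9% × £1260.00 = £61.74
Retirement Security Contribution: 6.7% × £1520.00 = £101.84
Workforce Levy: 1.1% × £1520.00 = £16.72
Transit Levy: 5% × £1520.00 = £76.00
Total withheld: £61.74 + £101.84 + £16.72 + £76.00 = £256.30
Net pay: £1520.00 − £256.30 = £1263.70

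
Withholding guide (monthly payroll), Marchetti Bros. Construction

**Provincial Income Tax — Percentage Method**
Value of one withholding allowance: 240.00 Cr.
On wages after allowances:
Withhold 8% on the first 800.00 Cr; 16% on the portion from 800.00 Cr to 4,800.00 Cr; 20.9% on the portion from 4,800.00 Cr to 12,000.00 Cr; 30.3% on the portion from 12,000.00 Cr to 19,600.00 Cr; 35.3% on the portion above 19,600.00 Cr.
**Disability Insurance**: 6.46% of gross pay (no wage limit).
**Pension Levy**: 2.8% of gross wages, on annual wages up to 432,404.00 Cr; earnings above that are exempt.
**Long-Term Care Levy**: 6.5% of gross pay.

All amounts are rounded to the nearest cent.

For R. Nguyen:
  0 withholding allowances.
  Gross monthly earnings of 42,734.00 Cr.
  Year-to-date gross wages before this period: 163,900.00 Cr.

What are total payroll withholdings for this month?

19,412.78 Cr

Provincial Income Tax: taxable = 42,734.00 Cr
  4,511.60 Cr + 35.3% × (42,734.00 Cr − 19,600.00 Cr) = 4,511.60 Cr + 35.3% × 23,134.00 Cr = 12,677.90 Cr
Disability Insurance: 6.46% × 42,734.00 Cr = 2,760.62 Cr
Pension Levy: 2.8% × 42,734.00 Cr = 1,196.55 Cr
Long-Term Care Levy: 6.5% × 42,734.00 Cr = 2,777.71 Cr
Total: 12,677.90 Cr + 2,760.62 Cr + 1,196.55 Cr + 2,777.71 Cr = 19,412.78 Cr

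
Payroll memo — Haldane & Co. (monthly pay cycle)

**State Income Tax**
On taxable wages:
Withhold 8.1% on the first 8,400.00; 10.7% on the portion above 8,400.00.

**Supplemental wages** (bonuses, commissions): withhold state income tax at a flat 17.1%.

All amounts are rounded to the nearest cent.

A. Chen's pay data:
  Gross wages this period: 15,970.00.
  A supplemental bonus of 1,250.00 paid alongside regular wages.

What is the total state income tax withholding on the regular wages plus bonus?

State Income Tax: taxable = 15,970.00
  680.40 + 10.7% × (15,970.00 − 8,400.00) = 680.40 + 10.7% × 7,570.00 = 1,490.39
Supplemental (17.1% flat on bonus): 17.1% × 1,250.00 = 213.75
Total state income tax: 1,490.39 + 213.75 = 1,704.14

1,704.14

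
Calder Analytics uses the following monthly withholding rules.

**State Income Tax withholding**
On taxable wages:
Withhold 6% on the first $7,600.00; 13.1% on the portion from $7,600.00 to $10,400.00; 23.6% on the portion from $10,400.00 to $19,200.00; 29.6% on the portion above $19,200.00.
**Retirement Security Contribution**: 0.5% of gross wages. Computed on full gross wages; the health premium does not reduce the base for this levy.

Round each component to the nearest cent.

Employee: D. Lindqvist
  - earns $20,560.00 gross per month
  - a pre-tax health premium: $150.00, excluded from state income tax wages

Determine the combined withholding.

State Income Tax: taxable = $20,560.00 − $150.00 = $20,410.00
  $2,899.60 + 29.6% × ($20,410.00 − $19,200.00) = $2,899.60 + 29.6% × $1,210.00 = $3,257.76
Retirement Security Contribution: 0.5% × $20,560.00 = $102.80
Total: $3,257.76 + $102.80 = $3,360.56

$3,360.56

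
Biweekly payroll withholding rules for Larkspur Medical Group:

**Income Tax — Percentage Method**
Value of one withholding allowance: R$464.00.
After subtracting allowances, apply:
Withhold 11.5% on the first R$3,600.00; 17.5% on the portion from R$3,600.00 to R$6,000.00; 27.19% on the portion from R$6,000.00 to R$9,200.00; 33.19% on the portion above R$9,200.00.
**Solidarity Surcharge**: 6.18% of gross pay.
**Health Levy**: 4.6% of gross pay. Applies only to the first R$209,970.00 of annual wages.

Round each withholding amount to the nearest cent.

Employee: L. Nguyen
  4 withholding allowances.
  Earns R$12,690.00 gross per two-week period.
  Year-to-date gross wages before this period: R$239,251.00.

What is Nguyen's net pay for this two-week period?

R$9,659.36

Income Tax: taxable = R$12,690.00 − 4×R$464.00 = R$10,834.00
  R$1,704.08 + 33.19% × (R$10,834.00 − R$9,200.00) = R$1,704.08 + 33.19% × R$1,634.00 = R$2,246.40
Solidarity Surcharge: 6.18% × R$12,690.00 = R$784.24
Health Levy: YTD R$239,251.00 ≥ cap R$209,970.00 → R$0.00
Total withheld: R$2,246.40 + R$784.24 + R$0.00 = R$3,030.64
Net pay: R$12,690.00 − R$3,030.64 = R$9,659.36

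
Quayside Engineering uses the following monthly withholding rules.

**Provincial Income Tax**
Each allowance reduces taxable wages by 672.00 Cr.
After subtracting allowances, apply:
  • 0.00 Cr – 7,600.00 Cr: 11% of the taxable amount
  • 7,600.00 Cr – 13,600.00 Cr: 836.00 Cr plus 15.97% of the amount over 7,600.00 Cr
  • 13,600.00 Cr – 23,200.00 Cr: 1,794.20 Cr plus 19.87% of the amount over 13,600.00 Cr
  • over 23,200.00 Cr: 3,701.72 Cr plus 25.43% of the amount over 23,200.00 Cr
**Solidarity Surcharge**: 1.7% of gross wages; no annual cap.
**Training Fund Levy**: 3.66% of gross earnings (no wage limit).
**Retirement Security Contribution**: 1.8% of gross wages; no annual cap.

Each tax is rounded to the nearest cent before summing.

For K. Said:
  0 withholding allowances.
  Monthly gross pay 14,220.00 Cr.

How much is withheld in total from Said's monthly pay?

Provincial Income Tax: taxable = 14,220.00 Cr
  1,794.20 Cr + 19.87% × (14,220.00 Cr − 13,600.00 Cr) = 1,794.20 Cr + 19.87% × 620.00 Cr = 1,917.39 Cr
Solidarity Surcharge: 1.7% × 14,220.00 Cr = 241.74 Cr
Training Fund Levy: 3.66% × 14,220.00 Cr = 520.45 Cr
Retirement Security Contribution: 1.8% × 14,220.00 Cr = 255.96 Cr
Total: 1,917.39 Cr + 241.74 Cr + 520.45 Cr + 255.96 Cr = 2,935.54 Cr

2,935.54 Cr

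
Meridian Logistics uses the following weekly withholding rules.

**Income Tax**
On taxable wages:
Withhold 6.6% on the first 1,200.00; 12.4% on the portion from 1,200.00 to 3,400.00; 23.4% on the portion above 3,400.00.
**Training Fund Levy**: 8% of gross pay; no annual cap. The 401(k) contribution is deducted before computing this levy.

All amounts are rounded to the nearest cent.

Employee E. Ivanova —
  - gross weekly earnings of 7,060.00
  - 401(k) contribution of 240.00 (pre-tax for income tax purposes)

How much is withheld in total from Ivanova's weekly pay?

Income Tax: taxable = 7,060.00 − 240.00 = 6,820.00
  352.00 + 23.4% × (6,820.00 − 3,400.00) = 352.00 + 23.4% × 3,420.00 = 1,152.28
Training Fund Levy: 8% × 6,820.00 = 545.60
Total: 1,152.28 + 545.60 = 1,697.88

1,697.88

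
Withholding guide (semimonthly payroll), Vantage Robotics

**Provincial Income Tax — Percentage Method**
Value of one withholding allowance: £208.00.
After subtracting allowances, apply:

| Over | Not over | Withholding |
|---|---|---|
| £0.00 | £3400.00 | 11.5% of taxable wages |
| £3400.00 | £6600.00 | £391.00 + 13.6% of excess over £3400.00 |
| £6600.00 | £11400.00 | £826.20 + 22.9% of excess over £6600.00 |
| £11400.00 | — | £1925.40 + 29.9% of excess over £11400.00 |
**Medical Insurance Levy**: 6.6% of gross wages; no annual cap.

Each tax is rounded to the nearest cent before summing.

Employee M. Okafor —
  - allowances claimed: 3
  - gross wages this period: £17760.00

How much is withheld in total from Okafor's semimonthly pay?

Provincial Income Tax: taxable = £17760.00 − 3×£208.00 = £17136.00
  £1925.40 + 29.9% × (£17136.00 − £11400.00) = £1925.40 + 29.9% × £5736.00 = £3640.46
Medical Insurance Levy: 6.6% × £17760.00 = £1172.16
Total: £3640.46 + £1172.16 = £4812.62

£4812.62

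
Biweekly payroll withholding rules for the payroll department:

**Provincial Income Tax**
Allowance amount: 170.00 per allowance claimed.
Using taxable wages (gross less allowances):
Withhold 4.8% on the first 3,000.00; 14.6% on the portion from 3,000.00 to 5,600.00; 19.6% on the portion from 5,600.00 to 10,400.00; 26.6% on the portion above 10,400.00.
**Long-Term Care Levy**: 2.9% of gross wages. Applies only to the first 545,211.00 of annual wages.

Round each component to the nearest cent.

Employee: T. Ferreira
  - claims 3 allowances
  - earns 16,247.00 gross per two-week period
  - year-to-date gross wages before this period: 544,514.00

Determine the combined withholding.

2,904.25

Provincial Income Tax: taxable = 16,247.00 − 3×170.00 = 15,737.00
  1,464.40 + 26.6% × (15,737.00 − 10,400.00) = 1,464.40 + 26.6% × 5,337.00 = 2,884.04
Long-Term Care Levy: cap 545,211.00 − YTD 544,514.00 = 697.00 subject; 2.9% × 697.00 = 20.21
Total: 2,884.04 + 20.21 = 2,904.25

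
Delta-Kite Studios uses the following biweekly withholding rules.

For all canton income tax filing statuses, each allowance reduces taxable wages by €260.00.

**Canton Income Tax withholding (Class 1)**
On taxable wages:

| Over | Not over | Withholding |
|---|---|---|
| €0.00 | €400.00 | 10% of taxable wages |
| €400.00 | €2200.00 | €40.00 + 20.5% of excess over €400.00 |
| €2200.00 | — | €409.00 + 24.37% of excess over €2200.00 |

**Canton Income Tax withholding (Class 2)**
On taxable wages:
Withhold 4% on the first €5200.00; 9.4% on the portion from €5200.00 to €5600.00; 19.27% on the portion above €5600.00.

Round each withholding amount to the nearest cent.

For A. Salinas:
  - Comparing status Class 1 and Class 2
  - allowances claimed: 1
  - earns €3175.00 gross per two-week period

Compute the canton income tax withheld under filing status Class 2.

Canton Income Tax (Class 2): taxable = €3175.00 − 1×€260.00 = €2915.00
  4% × €2915.00 = €116.60

€116.60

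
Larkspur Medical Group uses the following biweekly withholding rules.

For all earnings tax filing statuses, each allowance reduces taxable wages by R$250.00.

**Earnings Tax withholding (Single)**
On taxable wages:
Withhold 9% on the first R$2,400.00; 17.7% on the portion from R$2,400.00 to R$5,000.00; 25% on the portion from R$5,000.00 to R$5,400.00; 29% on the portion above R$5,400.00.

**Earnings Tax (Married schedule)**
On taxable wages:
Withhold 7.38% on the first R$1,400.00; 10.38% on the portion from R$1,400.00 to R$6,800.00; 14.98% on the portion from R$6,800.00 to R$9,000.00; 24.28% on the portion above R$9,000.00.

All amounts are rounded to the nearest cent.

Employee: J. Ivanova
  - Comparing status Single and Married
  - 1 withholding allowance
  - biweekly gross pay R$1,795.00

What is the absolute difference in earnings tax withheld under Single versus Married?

Earnings Tax (Single): taxable = R$1,795.00 − 1×R$250.00 = R$1,545.00
  9% × R$1,545.00 = R$139.05
Earnings Tax (Married): taxable = R$1,795.00 − 1×R$250.00 = R$1,545.00
  R$103.32 + 10.38% × (R$1,545.00 − R$1,400.00) = R$103.32 + 10.38% × R$145.00 = R$118.37
Difference: |R$139.05 − R$118.37| = R$20.68 (higher under Single)

R$20.68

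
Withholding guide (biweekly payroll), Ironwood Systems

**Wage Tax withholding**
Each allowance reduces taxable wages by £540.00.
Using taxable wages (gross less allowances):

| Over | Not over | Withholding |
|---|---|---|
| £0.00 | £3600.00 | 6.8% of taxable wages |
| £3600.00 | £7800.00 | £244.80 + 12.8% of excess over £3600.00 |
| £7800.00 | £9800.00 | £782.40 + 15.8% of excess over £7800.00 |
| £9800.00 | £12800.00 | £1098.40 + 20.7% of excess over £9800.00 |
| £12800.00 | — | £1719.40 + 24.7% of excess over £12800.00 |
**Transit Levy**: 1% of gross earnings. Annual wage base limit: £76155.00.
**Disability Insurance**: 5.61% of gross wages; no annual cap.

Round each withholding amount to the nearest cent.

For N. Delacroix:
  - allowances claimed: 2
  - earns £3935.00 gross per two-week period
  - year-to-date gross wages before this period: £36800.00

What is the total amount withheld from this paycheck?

Wage Tax: taxable = £3935.00 − 2×£540.00 = £2855.00
  6.8% × £2855.00 = £194.14
Transit Levy: 1% × £3935.00 = £39.35
Disability Insurance: 5.61% × £3935.00 = £220.75
Total: £194.14 + £39.35 + £220.75 = £454.24

£454.24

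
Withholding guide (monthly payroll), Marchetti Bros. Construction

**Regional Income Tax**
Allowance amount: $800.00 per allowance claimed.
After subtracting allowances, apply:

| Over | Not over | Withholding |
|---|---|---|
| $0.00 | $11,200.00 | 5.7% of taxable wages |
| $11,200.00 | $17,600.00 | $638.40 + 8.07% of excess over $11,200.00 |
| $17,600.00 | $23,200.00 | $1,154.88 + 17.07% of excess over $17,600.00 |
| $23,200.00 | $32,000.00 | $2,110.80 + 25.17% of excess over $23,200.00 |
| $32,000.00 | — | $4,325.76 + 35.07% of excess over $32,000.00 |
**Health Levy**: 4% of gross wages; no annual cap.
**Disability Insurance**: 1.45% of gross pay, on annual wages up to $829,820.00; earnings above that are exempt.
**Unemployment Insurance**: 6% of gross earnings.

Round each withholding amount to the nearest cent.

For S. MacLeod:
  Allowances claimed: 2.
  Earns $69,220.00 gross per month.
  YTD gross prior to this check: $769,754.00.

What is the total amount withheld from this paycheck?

Regional Income Tax: taxable = $69,220.00 − 2×$800.00 = $67,620.00
  $4,325.76 + 35.07% × ($67,620.00 − $32,000.00) = $4,325.76 + 35.07% × $35,620.00 = $16,817.69
Health Levy: 4% × $69,220.00 = $2,768.80
Disability Insurance: cap $829,820.00 − YTD $769,754.00 = $60,066.00 subject; 1.45% × $60,066.00 = $870.96
Unemployment Insurance: 6% × $69,220.00 = $4,153.20
Total: $16,817.69 + $2,768.80 + $870.96 + $4,153.20 = $24,610.65

$24,610.65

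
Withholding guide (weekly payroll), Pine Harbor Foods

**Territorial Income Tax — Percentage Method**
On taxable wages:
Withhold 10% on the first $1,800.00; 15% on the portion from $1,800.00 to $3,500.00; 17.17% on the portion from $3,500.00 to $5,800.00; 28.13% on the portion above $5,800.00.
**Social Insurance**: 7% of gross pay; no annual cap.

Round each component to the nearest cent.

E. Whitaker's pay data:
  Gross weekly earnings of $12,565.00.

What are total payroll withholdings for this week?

Territorial Income Tax: taxable = $12,565.00
  $829.91 + 28.13% × ($12,565.00 − $5,800.00) = $829.91 + 28.13% × $6,765.00 = $2,732.90
Social Insurance: 7% × $12,565.00 = $879.55
Total: $2,732.90 + $879.55 = $3,612.45

$3,612.45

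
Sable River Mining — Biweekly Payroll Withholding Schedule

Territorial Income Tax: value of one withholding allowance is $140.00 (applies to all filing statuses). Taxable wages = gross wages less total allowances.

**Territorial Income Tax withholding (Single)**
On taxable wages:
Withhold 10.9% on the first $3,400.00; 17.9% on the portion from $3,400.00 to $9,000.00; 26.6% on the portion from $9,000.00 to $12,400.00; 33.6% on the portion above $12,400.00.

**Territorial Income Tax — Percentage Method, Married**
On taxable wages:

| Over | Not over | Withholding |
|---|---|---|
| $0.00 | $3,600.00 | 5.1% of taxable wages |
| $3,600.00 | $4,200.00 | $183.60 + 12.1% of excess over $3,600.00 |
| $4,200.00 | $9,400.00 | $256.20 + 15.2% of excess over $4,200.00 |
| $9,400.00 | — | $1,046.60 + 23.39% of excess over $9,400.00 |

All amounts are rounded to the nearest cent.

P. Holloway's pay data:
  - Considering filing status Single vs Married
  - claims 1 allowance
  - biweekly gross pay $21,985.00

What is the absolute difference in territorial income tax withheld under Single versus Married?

$1,493.43

Territorial Income Tax (Single): taxable = $21,985.00 − 1×$140.00 = $21,845.00
  $2,277.40 + 33.6% × ($21,845.00 − $12,400.00) = $2,277.40 + 33.6% × $9,445.00 = $5,450.92
Territorial Income Tax (Married): taxable = $21,985.00 − 1×$140.00 = $21,845.00
  $1,046.60 + 23.39% × ($21,845.00 − $9,400.00) = $1,046.60 + 23.39% × $12,445.00 = $3,957.49
Difference: |$5,450.92 − $3,957.49| = $1,493.43 (higher under Single)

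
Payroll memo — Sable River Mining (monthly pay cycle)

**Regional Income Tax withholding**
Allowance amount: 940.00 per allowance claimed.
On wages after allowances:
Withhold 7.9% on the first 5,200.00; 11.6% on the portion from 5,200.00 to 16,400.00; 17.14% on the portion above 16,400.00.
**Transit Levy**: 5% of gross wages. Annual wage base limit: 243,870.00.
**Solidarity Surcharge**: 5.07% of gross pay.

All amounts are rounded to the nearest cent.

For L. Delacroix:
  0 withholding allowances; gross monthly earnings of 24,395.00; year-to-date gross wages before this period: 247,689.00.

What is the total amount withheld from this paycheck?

Regional Income Tax: taxable = 24,395.00
  1,710.00 + 17.14% × (24,395.00 − 16,400.00) = 1,710.00 + 17.14% × 7,995.00 = 3,080.34
Transit Levy: YTD 247,689.00 ≥ cap 243,870.00 → 0.00
Solidarity Surcharge: 5.07% × 24,395.00 = 1,236.83
Total: 3,080.34 + 0.00 + 1,236.83 = 4,317.17

4,317.17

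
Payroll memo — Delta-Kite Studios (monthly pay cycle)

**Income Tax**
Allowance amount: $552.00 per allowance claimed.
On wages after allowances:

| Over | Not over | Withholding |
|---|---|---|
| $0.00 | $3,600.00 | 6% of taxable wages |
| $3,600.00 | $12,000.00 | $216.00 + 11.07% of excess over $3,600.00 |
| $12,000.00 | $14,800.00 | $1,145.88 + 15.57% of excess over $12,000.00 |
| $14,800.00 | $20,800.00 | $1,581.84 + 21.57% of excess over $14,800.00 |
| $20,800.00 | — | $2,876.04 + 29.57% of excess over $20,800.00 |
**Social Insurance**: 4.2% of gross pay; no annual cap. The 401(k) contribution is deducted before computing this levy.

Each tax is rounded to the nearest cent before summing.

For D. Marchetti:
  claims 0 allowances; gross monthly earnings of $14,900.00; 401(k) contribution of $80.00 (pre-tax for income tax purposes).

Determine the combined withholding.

Income Tax: taxable = $14,900.00 − $80.00 = $14,820.00
  $1,581.84 + 21.57% × ($14,820.00 − $14,800.00) = $1,581.84 + 21.57% × $20.00 = $1,586.15
Social Insurance: 4.2% × $14,820.00 = $622.44
Total: $1,586.15 + $622.44 = $2,208.59

$2,208.59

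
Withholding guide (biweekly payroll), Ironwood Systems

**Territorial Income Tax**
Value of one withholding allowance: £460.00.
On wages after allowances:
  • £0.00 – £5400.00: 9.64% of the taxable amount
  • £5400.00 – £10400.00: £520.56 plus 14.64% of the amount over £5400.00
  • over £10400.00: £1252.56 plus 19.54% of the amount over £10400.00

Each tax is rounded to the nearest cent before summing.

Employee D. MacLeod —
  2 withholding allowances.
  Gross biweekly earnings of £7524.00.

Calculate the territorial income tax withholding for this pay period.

£696.83

Territorial Income Tax: taxable = £7524.00 − 2×£460.00 = £6604.00
  £520.56 + 14.64% × (£6604.00 − £5400.00) = £520.56 + 14.64% × £1204.00 = £696.83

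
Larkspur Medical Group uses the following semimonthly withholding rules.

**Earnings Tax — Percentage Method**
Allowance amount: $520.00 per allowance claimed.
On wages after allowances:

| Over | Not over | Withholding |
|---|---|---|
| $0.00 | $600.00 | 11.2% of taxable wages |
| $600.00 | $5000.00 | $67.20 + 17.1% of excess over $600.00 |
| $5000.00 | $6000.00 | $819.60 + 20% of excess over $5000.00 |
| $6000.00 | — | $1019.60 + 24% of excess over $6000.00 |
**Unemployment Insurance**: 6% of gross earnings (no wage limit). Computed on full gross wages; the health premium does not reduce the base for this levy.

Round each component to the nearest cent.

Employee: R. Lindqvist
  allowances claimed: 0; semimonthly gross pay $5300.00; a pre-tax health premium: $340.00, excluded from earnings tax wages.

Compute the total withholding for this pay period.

$1130.76

Earnings Tax: taxable = $5300.00 − $340.00 = $4960.00
  $67.20 + 17.1% × ($4960.00 − $600.00) = $67.20 + 17.1% × $4360.00 = $812.76
Unemployment Insurance: 6% × $5300.00 = $318.00
Total: $812.76 + $318.00 = $1130.76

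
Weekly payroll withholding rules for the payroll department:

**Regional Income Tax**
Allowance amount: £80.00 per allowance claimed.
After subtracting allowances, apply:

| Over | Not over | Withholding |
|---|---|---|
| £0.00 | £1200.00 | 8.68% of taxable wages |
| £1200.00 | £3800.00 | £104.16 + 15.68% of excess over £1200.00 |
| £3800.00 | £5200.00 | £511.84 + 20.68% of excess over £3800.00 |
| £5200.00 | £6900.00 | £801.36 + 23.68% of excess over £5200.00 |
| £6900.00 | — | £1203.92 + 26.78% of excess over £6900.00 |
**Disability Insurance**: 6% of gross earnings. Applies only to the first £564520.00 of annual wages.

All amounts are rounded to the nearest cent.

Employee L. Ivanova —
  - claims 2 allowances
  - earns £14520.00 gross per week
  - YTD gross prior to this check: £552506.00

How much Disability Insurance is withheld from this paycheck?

£720.84

Disability Insurance: cap £564520.00 − YTD £552506.00 = £12014.00 subject; 6% × £12014.00 = £720.84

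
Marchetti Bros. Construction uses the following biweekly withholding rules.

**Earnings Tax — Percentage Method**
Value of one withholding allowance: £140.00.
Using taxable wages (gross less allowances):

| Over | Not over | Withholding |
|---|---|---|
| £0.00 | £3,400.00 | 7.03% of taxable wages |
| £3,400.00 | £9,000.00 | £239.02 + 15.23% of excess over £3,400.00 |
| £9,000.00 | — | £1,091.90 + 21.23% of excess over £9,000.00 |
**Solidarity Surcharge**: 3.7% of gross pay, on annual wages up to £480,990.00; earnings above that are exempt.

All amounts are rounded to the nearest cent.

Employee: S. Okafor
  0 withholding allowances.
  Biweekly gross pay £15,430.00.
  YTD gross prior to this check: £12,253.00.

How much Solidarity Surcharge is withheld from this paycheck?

Solidarity Surcharge: 3.7% × £15,430.00 = £570.91

£570.91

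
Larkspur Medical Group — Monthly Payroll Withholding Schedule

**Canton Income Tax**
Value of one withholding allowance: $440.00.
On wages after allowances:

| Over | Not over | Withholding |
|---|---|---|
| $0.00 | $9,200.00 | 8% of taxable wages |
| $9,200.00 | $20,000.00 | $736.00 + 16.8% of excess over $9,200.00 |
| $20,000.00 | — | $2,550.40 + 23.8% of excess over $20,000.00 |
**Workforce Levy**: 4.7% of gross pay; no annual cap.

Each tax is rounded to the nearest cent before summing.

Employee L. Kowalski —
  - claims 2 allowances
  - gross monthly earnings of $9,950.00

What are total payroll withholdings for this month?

$1,193.25

Canton Income Tax: taxable = $9,950.00 − 2×$440.00 = $9,070.00
  8% × $9,070.00 = $725.60
Workforce Levy: 4.7% × $9,950.00 = $467.65
Total: $725.60 + $467.65 = $1,193.25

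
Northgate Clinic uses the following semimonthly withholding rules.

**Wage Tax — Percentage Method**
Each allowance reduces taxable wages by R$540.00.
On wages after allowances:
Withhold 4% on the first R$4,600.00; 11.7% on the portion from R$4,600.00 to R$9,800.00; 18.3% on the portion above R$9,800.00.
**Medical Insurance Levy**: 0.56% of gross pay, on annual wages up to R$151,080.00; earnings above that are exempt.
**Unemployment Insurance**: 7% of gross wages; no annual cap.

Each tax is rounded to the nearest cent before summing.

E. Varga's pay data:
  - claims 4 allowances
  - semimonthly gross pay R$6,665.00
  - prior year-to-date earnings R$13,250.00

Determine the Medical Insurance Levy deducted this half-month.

Medical Insurance Levy: 0.56% × R$6,665.00 = R$37.32

R$37.32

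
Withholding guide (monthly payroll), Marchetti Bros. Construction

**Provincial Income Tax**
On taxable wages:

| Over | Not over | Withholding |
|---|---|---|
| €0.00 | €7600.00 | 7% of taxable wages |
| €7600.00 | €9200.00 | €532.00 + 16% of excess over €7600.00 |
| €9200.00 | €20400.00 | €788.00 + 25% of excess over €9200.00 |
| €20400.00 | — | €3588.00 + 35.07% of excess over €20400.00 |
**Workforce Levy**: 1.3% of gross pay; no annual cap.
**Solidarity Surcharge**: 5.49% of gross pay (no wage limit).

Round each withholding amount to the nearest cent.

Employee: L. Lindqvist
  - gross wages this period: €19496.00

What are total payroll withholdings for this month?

€4685.78

Provincial Income Tax: taxable = €19496.00
  €788.00 + 25% × (€19496.00 − €9200.00) = €788.00 + 25% × €10296.00 = €3362.00
Workforce Levy: 1.3% × €19496.00 = €253.45
Solidarity Surcharge: 5.49% × €19496.00 = €1070.33
Total: €3362.00 + €253.45 + €1070.33 = €4685.78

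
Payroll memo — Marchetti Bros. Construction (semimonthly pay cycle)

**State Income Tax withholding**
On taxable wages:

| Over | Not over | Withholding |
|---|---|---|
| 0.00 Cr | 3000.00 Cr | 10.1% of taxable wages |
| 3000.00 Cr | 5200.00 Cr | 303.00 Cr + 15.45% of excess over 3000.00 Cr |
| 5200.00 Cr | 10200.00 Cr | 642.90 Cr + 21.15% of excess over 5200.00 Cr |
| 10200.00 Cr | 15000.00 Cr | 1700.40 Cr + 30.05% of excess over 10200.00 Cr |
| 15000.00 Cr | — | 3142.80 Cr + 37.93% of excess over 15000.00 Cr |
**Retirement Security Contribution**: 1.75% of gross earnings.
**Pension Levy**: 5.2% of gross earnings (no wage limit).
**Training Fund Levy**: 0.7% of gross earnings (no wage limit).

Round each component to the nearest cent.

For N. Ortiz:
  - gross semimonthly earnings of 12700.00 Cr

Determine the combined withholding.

3423.20 Cr

State Income Tax: taxable = 12700.00 Cr
  1700.40 Cr + 30.05% × (12700.00 Cr − 10200.00 Cr) = 1700.40 Cr + 30.05% × 2500.00 Cr = 2451.65 Cr
Retirement Security Contribution: 1.75% × 12700.00 Cr = 222.25 Cr
Pension Levy: 5.2% × 12700.00 Cr = 660.40 Cr
Training Fund Levy: 0.7% × 12700.00 Cr = 88.90 Cr
Total: 2451.65 Cr + 222.25 Cr + 660.40 Cr + 88.90 Cr = 3423.20 Cr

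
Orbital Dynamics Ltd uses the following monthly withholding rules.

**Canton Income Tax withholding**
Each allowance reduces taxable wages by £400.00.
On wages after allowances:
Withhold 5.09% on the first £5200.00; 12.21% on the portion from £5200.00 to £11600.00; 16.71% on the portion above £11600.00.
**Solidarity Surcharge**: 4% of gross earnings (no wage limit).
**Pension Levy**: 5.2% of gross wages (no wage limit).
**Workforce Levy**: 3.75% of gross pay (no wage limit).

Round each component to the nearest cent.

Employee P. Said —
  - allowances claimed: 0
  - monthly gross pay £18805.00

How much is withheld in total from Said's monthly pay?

£4685.33

Canton Income Tax: taxable = £18805.00
  £1046.12 + 16.71% × (£18805.00 − £11600.00) = £1046.12 + 16.71% × £7205.00 = £2250.08
Solidarity Surcharge: 4% × £18805.00 = £752.20
Pension Levy: 5.2% × £18805.00 = £977.86
Workforce Levy: 3.75% × £18805.00 = £705.19
Total: £2250.08 + £752.20 + £977.86 + £705.19 = £4685.33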